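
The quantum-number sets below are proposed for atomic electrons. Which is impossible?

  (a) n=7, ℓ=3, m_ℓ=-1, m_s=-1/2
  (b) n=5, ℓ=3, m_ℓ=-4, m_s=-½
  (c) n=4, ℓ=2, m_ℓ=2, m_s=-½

(b)

(b) has |m_ℓ| = 4 > ℓ = 3, violating −ℓ ≤ m_ℓ ≤ ℓ.
The remaining sets (a), (c) satisfy all four rules.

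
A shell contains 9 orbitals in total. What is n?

n = 3

n² = 9 ⇒ n = 3.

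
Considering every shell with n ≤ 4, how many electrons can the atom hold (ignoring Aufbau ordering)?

60

Total orbitals = 1² + 2² + 3² + 4² = 30. Doubling for spin gives 60 electrons.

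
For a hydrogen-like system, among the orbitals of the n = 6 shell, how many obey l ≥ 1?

35

Go through l = 0, …, 5 (the values permitted for n = 6).
Orbitals with l ≥ 1, by l: l=1 → 3; l=2 → 5; l=3 → 7; l=4 → 9; l=5 → 11.
Total orbitals: 3 + 5 + 7 + 9 + 11 = 35.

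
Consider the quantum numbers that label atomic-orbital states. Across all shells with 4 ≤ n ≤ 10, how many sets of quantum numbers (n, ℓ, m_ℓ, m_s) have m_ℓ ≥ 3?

168

Work shell by shell — for each n, count the (ℓ, m_ℓ) pairs that satisfy m_ℓ ≥ 3:
n=4 → 1; n=5 → 3; n=6 → 6; n=7 → 10; n=8 → 15; n=9 → 21; n=10 → 28.
Orbitals: 1 + 3 + 6 + 10 + 15 + 21 + 28 = 84. Including both spin states (m_s = ±1/2) gives 2 × 84 = 168 states.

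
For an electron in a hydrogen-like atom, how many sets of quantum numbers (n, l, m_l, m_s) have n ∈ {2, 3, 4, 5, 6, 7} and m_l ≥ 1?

Count contributing orbitals for each principal shell:
n=2 → 1; n=3 → 3; n=4 → 6; n=5 → 10; n=6 → 15; n=7 → 21.
Orbitals: 1 + 3 + 6 + 10 + 15 + 21 = 56. Including both spin states (m_s = ±1/2) gives 2 × 56 = 112 states.

112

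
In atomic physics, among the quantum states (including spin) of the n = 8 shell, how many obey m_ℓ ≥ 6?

6

The (ℓ, m_ℓ) pairs meeting m_ℓ ≥ 6 give: ℓ=6 → 1; ℓ=7 → 2.
Orbitals: 1 + 2 = 3. Each orbital carries two spin states, so 3 × 2 = 6 states.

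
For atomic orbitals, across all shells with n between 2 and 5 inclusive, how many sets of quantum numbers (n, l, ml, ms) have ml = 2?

12

For each n in the range, tally the orbitals obeying ml = 2:
n=3 → 1; n=4 → 2; n=5 → 3.
Orbitals: 1 + 2 + 3 = 6. Including both spin states (ms = ±1/2) gives 2 × 6 = 12 states.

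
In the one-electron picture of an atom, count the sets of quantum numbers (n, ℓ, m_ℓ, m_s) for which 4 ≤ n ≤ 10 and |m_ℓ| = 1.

168

Treat each shell separately and count matching orbitals:
n=4 → 6; n=5 → 8; n=6 → 10; n=7 → 12; n=8 → 14; n=9 → 16; n=10 → 18.
Orbitals: 6 + 8 + 10 + 12 + 14 + 16 + 18 = 84. Including both spin states (m_s = ±1/2) gives 2 × 84 = 168 states.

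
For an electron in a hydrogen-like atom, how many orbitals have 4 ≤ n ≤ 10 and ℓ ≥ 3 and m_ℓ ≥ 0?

Treat each shell separately and count matching orbitals:
n=4 → 4; n=5 → 9; n=6 → 15; n=7 → 22; n=8 → 30; n=9 → 39; n=10 → 49.
Total orbitals: 4 + 9 + 15 + 22 + 30 + 39 + 49 = 168.

168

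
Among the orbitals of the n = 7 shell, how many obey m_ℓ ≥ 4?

6

With n = 7 the allowed ℓ are 0, 1, …, 6.
Per ℓ-value: ℓ=4 → 1; ℓ=5 → 2; ℓ=6 → 3.
Total orbitals: 1 + 2 + 3 = 6.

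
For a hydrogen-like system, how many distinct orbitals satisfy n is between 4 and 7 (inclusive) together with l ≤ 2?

Per-shell orbital counts meeting the constraint:
n=4 → 9; n=5 → 9; n=6 → 9; n=7 → 9.
Total orbitals: 9 + 9 + 9 + 9 = 36.

36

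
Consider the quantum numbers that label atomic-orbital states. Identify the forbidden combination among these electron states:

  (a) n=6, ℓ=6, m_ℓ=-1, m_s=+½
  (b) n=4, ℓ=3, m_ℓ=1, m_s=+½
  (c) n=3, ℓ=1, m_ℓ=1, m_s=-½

(a)

(a) has ℓ = 6 ≥ n = 6, violating 0 ≤ ℓ ≤ n−1.
The remaining sets (b), (c) satisfy all four rules.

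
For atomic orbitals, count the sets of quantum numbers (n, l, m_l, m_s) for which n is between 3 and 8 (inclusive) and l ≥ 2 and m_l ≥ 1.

Go shell by shell, enumerating (l, m_l) with l ≥ 2 and m_l ≥ 1:
n=3 → 2; n=4 → 5; n=5 → 9; n=6 → 14; n=7 → 20; n=8 → 27.
Orbitals: 2 + 5 + 9 + 14 + 20 + 27 = 77. Including both spin states (m_s = ±1/2) gives 2 × 77 = 154 states.

154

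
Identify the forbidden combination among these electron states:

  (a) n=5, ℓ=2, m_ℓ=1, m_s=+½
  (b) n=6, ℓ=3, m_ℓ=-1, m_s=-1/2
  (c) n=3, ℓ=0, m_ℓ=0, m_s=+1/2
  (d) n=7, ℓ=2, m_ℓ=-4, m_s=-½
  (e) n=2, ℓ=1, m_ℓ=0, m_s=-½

(d)

(d) has |m_ℓ| = 4 > ℓ = 2, violating −ℓ ≤ m_ℓ ≤ ℓ.
The remaining sets (a), (b), (c), (e) satisfy all four rules.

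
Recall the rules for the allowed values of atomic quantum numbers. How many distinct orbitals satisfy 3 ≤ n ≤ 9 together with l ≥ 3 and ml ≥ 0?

Count contributing orbitals for each principal shell:
n=4 → 4; n=5 → 9; n=6 → 15; n=7 → 22; n=8 → 30; n=9 → 39.
Total orbitals: 4 + 9 + 15 + 22 + 30 + 39 = 119.

119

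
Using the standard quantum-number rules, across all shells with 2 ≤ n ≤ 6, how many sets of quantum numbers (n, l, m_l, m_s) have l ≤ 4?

158

Work shell by shell — for each n, count the (l, m_l) pairs that satisfy l ≤ 4:
n=2 → 4; n=3 → 9; n=4 → 16; n=5 → 25; n=6 → 25.
Orbitals: 4 + 9 + 16 + 25 + 25 = 79. Including both spin states (m_s = ±1/2) gives 2 × 79 = 158 states.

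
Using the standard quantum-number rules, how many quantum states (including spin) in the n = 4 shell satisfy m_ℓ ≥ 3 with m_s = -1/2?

1

The (ℓ, m_ℓ) pairs meeting m_ℓ ≥ 3 give: ℓ=3 → 1.
Orbitals: 1. With m_s fixed to a single value there is one state per orbital, giving 1 state.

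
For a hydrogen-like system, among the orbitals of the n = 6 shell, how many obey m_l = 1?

5

The (l, m_l) pairs meeting m_l = 1 give: l=1 → 1; l=2 → 1; l=3 → 1; l=4 → 1; l=5 → 1.
Total orbitals: 1 + 1 + 1 + 1 + 1 = 5.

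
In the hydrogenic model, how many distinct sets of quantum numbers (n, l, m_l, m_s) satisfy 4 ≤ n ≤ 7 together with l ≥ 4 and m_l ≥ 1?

56

For each n in the range, tally the orbitals obeying l ≥ 4 and m_l ≥ 1:
n=5 → 4; n=6 → 9; n=7 → 15.
Orbitals: 4 + 9 + 15 = 28. Including both spin states (m_s = ±1/2) gives 2 × 28 = 56 states.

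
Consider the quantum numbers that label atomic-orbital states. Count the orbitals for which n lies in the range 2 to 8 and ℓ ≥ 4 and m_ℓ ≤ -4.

Work shell by shell — for each n, count the (ℓ, m_ℓ) pairs that satisfy ℓ ≥ 4 and m_ℓ ≤ -4:
n=5 → 1; n=6 → 3; n=7 → 6; n=8 → 10.
Total orbitals: 1 + 3 + 6 + 10 = 20.

20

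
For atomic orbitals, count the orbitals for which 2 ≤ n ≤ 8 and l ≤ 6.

188

Treat each shell separately and count matching orbitals:
n=2 → 4; n=3 → 9; n=4 → 16; n=5 → 25; n=6 → 36; n=7 → 49; n=8 → 49.
Total orbitals: 4 + 9 + 16 + 25 + 36 + 49 + 49 = 188.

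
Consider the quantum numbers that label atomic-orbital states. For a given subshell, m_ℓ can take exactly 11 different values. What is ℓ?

m_ℓ ranges over 2ℓ+1 integers, so 2ℓ+1 = 11 ⇒ ℓ = 5.

ℓ = 5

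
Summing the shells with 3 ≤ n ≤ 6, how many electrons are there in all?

172

Shell n has n² orbitals: 3²=9 + 4²=16 + 5²=25 + 6²=36 = 86 orbitals.
Two spin states per orbital: 2 × 86 = 172 electrons.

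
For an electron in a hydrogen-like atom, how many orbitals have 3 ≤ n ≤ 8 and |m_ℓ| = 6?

Count contributing orbitals for each principal shell:
n=7 → 2; n=8 → 4.
Total orbitals: 2 + 4 = 6.

6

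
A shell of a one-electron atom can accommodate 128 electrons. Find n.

n = 8

2n² = 128 ⇒ n² = 64 ⇒ n = 8.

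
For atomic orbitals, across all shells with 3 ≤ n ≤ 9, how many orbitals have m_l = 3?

For each n in the range, tally the orbitals obeying m_l = 3:
n=4 → 1; n=5 → 2; n=6 → 3; n=7 → 4; n=8 → 5; n=9 → 6.
Total orbitals: 1 + 2 + 3 + 4 + 5 + 6 = 21.

21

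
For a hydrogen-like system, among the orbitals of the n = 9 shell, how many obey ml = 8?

1

Contributions: l=8 → 1.
Total orbitals: 1.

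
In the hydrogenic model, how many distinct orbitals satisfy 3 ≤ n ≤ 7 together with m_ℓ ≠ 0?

110

Per-shell orbital counts meeting the constraint:
n=3 → 6; n=4 → 12; n=5 → 20; n=6 → 30; n=7 → 42.
Total orbitals: 6 + 12 + 20 + 30 + 42 = 110.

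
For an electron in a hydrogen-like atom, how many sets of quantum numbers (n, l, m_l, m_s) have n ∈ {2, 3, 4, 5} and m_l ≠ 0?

Count contributing orbitals for each principal shell:
n=2 → 2; n=3 → 6; n=4 → 12; n=5 → 20.
Orbitals: 2 + 6 + 12 + 20 = 40. Including both spin states (m_s = ±1/2) gives 2 × 40 = 80 states.

80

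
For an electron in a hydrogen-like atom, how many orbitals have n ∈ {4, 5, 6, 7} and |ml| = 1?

36

Per-shell orbital counts meeting the constraint:
n=4 → 6; n=5 → 8; n=6 → 10; n=7 → 12.
Total orbitals: 6 + 8 + 10 + 12 = 36.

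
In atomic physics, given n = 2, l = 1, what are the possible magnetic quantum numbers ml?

-1, 0, 1

ml takes every integer from −l to +l. With l = 1 that gives the 3 values -1, 0, 1.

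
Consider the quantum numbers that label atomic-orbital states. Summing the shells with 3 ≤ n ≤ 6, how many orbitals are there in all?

Shell n has n² orbitals: 3²=9 + 4²=16 + 5²=25 + 6²=36 = 86 orbitals.

86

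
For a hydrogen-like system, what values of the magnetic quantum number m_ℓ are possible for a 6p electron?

The 6p subshell has ℓ = 1, and m_ℓ takes every integer from −ℓ to +ℓ. With ℓ = 1 that gives the 3 values -1, 0, 1.

-1, 0, 1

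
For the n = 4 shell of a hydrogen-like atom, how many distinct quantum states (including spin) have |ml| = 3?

4

For n = 4, l ranges over 0 … 3.
Per l-value: l=3 → 2.
Orbitals: 2. Each orbital carries two spin states, so 2 × 2 = 4 states.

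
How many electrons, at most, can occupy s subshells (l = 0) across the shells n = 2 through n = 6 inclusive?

10

An s subshell (l = 0) exists for every n ≥ 1, so shells n = 2, 3, 4, 5, 6 each contribute one — 5 subshells.
Since each s subshell holds 2(2·0+1) = 2 electrons, the total is 5 × 2 = 10.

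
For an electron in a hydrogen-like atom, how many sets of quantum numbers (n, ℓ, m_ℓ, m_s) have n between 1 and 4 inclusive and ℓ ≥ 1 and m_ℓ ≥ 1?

Count contributing orbitals for each principal shell:
n=2 → 1; n=3 → 3; n=4 → 6.
Orbitals: 1 + 3 + 6 = 10. Including both spin states (m_s = ±1/2) gives 2 × 10 = 20 states.

20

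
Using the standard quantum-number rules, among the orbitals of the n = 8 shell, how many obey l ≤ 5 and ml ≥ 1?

15

Go through l = 0, …, 7 (the values permitted for n = 8).
Contributions: l=1 → 1; l=2 → 2; l=3 → 3; l=4 → 4; l=5 → 5.
Total orbitals: 1 + 2 + 3 + 4 + 5 = 15.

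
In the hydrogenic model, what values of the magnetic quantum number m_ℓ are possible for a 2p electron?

The 2p subshell has ℓ = 1, and m_ℓ takes every integer from −ℓ to +ℓ. With ℓ = 1 that gives the 3 values -1, 0, 1.

-1, 0, 1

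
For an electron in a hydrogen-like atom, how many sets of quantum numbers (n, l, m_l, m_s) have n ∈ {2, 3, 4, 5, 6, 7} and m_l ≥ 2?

70

Go shell by shell, enumerating (l, m_l) with m_l ≥ 2:
n=3 → 1; n=4 → 3; n=5 → 6; n=6 → 10; n=7 → 15.
Orbitals: 1 + 3 + 6 + 10 + 15 = 35. Including both spin states (m_s = ±1/2) gives 2 × 35 = 70 states.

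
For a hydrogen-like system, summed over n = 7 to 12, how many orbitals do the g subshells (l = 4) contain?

A g subshell (l = 4) exists for every n ≥ 5, so shells n = 7, 8, 9, 10, 11, 12 each contribute one — 6 subshells.
Since each g subshell has 2·4+1 = 9 orbitals, the total is 6 × 9 = 54.

54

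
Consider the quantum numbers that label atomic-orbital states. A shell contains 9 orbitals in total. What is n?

n² = 9 ⇒ n = 3.

n = 3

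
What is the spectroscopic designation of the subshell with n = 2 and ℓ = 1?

2p

ℓ = 1 corresponds to the letter 'p', so the subshell is 2p.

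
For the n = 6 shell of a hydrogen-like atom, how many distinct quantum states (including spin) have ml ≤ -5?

For n = 6, l ranges over 0 … 5.
Per l-value: l=5 → 1.
Orbitals: 1. Each orbital carries two spin states, so 1 × 2 = 2 states.

2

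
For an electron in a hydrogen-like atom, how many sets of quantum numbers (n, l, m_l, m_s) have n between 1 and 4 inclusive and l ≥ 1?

Per-shell orbital counts meeting the constraint:
n=2 → 3; n=3 → 8; n=4 → 15.
Orbitals: 3 + 8 + 15 = 26. Including both spin states (m_s = ±1/2) gives 2 × 26 = 52 states.

52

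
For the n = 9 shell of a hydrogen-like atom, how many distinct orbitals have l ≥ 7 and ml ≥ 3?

Go through l = 0, …, 8 (the values permitted for n = 9).
The (l, ml) pairs meeting l ≥ 7 and ml ≥ 3 give: l=7 → 5; l=8 → 6.
Total orbitals: 5 + 6 = 11.

11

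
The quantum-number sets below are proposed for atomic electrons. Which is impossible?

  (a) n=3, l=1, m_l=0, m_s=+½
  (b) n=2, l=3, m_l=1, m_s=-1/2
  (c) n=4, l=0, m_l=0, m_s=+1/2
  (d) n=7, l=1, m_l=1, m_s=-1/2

(b)

(b) has l = 3 ≥ n = 2, violating 0 ≤ l ≤ n−1.
The remaining sets (a), (c), (d) satisfy all four rules.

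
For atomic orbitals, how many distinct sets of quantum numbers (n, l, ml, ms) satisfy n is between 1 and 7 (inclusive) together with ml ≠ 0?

224

Go shell by shell, enumerating (l, ml) with ml ≠ 0:
n=2 → 2; n=3 → 6; n=4 → 12; n=5 → 20; n=6 → 30; n=7 → 42.
Orbitals: 2 + 6 + 12 + 20 + 30 + 42 = 112. Including both spin states (ms = ±1/2) gives 2 × 112 = 224 states.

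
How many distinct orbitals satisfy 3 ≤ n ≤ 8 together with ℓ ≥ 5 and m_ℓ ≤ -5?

10

For each n in the range, tally the orbitals obeying ℓ ≥ 5 and m_ℓ ≤ -5:
n=6 → 1; n=7 → 3; n=8 → 6.
Total orbitals: 1 + 3 + 6 = 10.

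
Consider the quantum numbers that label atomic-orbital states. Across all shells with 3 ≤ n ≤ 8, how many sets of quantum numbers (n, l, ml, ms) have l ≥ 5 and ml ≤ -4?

32

Work shell by shell — for each n, count the (l, ml) pairs that satisfy l ≥ 5 and ml ≤ -4:
n=6 → 2; n=7 → 5; n=8 → 9.
Orbitals: 2 + 5 + 9 = 16. Including both spin states (ms = ±1/2) gives 2 × 16 = 32 states.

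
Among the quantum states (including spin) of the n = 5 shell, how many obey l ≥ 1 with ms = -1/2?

With n = 5 the allowed l are 0, 1, …, 4.
Contributions: l=1 → 3; l=2 → 5; l=3 → 7; l=4 → 9.
Orbitals: 3 + 5 + 7 + 9 = 24. With ms fixed to a single value there is one state per orbital, giving 24 states.

24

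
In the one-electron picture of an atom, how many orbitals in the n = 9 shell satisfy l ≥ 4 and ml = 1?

The n = 9 shell has l = 0 through 8; check each.
The (l, ml) pairs meeting l ≥ 4 and ml = 1 give: l=4 → 1; l=5 → 1; l=6 → 1; l=7 → 1; l=8 → 1.
Total orbitals: 1 + 1 + 1 + 1 + 1 = 5.

5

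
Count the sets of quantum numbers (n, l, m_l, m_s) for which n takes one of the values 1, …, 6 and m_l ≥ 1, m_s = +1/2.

35

Treat each shell separately and count matching orbitals:
n=2 → 1; n=3 → 3; n=4 → 6; n=5 → 10; n=6 → 15.
Orbitals: 1 + 3 + 6 + 10 + 15 = 35. With m_s fixed to +1/2 there is one state per orbital, so 35 states.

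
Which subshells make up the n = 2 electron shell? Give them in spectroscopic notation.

2s, 2p

For n = 2, ℓ runs from 0 to 1. In spectroscopic notation ℓ = 0,1,2,… ↔ s,p,d,f,g,h,i, so the subshells are 2s, 2p.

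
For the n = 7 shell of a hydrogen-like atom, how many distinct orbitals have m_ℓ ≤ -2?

15

For n = 7, ℓ ranges over 0 … 6.
Orbitals with m_ℓ ≤ -2, by ℓ: ℓ=2 → 1; ℓ=3 → 2; ℓ=4 → 3; ℓ=5 → 4; ℓ=6 → 5.
Total orbitals: 1 + 2 + 3 + 4 + 5 = 15.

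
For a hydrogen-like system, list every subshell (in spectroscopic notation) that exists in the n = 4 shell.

For n = 4, ℓ runs from 0 to 3. In spectroscopic notation ℓ = 0,1,2,… ↔ s,p,d,f,g,h,i, so the subshells are 4s, 4p, 4d, 4f.

4s, 4p, 4d, 4f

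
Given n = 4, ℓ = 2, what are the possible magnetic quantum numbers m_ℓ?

m_ℓ takes every integer from −ℓ to +ℓ. With ℓ = 2 that gives the 5 values -2, -1, 0, 1, 2.

-2, -1, 0, 1, 2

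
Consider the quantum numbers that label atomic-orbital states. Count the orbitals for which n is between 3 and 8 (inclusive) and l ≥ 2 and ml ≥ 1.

Treat each shell separately and count matching orbitals:
n=3 → 2; n=4 → 5; n=5 → 9; n=6 → 14; n=7 → 20; n=8 → 27.
Total orbitals: 2 + 5 + 9 + 14 + 20 + 27 = 77.

77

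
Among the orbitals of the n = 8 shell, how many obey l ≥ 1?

63

Go through l = 0, …, 7 (the values permitted for n = 8).
Orbitals with l ≥ 1, by l: l=1 → 3; l=2 → 5; l=3 → 7; l=4 → 9; l=5 → 11; l=6 → 13; l=7 → 15.
Total orbitals: 3 + 5 + 7 + 9 + 11 + 13 + 15 = 63.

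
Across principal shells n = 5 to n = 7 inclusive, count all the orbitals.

Shell n has n² orbitals: 5²=25 + 6²=36 + 7²=49 = 110 orbitals.

110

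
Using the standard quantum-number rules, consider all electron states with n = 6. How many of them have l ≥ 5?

For n = 6, l ranges over 0 … 5.
Per l-value: l=5 → 11.
Orbitals: 11. Each orbital carries two spin states, so 11 × 2 = 22 states.

22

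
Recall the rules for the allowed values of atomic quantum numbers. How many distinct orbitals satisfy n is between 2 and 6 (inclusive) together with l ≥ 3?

Count contributing orbitals for each principal shell:
n=4 → 7; n=5 → 16; n=6 → 27.
Total orbitals: 7 + 16 + 27 = 50.

50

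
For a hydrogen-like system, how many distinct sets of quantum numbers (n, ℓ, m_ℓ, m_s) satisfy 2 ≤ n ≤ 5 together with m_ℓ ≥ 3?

8

Treat each shell separately and count matching orbitals:
n=4 → 1; n=5 → 3.
Orbitals: 1 + 3 = 4. Including both spin states (m_s = ±1/2) gives 2 × 4 = 8 states.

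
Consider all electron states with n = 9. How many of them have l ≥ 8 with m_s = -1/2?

17

Contributions: l=8 → 17.
Orbitals: 17. With m_s fixed to a single value there is one state per orbital, giving 17 states.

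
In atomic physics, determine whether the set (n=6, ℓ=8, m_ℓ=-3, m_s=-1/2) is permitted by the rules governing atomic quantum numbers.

Invalid

The orbital quantum number must satisfy 0 ≤ ℓ ≤ n−1. With n = 6 the allowed ℓ values are 0, 1, 2, 3, 4, 5, so ℓ = 8 is out of range.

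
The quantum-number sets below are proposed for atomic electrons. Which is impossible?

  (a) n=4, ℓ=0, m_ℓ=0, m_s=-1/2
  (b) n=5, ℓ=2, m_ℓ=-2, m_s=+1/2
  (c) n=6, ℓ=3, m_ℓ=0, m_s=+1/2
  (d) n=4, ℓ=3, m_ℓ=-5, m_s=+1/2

(d)

(d) has |m_ℓ| = 5 > ℓ = 3, violating −ℓ ≤ m_ℓ ≤ ℓ.
The remaining sets (a), (b), (c) satisfy all four rules.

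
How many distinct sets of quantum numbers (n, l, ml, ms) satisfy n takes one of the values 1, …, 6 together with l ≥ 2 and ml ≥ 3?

20

Work shell by shell — for each n, count the (l, ml) pairs that satisfy l ≥ 2 and ml ≥ 3:
n=4 → 1; n=5 → 3; n=6 → 6.
Orbitals: 1 + 3 + 6 = 10. Including both spin states (ms = ±1/2) gives 2 × 10 = 20 states.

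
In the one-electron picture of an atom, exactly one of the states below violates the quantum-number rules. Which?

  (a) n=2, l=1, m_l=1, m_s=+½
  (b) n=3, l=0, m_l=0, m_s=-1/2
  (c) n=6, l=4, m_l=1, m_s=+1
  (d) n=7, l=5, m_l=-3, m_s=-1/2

(c)

(c) has m_s = +1, but an electron's spin must be ±1/2.
The remaining sets (a), (b), (d) satisfy all four rules.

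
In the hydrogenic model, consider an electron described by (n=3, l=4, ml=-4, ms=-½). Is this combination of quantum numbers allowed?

Invalid

The orbital quantum number must satisfy 0 ≤ l ≤ n−1. With n = 3 the allowed l values are 0, 1, 2, so l = 4 is out of range.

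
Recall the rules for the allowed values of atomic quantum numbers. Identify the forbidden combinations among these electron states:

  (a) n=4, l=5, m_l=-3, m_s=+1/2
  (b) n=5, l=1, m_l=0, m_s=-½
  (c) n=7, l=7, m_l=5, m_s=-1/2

(a) has l = 5 ≥ n = 4, violating 0 ≤ l ≤ n−1.
(c) has l = 7 ≥ n = 7, violating 0 ≤ l ≤ n−1.
The remaining set (b) satisfies all four rules.

(a) and (c)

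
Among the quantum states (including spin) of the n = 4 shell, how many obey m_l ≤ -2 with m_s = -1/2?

Go through l = 0, …, 3 (the values permitted for n = 4).
The (l, m_l) pairs meeting m_l ≤ -2 give: l=2 → 1; l=3 → 2.
Orbitals: 1 + 2 = 3. With m_s fixed to a single value there is one state per orbital, giving 3 states.

3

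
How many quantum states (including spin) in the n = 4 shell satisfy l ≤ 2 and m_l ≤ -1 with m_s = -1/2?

The n = 4 shell has l = 0 through 3; check each.
Per l-value: l=1 → 1; l=2 → 2.
Orbitals: 1 + 2 = 3. With m_s fixed to a single value there is one state per orbital, giving 3 states.

3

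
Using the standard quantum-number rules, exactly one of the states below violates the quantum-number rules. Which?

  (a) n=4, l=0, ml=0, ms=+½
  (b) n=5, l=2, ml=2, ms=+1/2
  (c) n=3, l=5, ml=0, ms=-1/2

(c)

(c) has l = 5 ≥ n = 3, violating 0 ≤ l ≤ n−1.
The remaining sets (a), (b) satisfy all four rules.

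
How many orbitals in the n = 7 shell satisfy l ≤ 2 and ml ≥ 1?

3

For n = 7, l ranges over 0 … 6.
Orbitals with l ≤ 2 and ml ≥ 1, by l: l=1 → 1; l=2 → 2.
Total orbitals: 1 + 2 = 3.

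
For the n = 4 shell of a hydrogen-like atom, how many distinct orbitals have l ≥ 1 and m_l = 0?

The (l, m_l) pairs meeting l ≥ 1 and m_l = 0 give: l=1 → 1; l=2 → 1; l=3 → 1.
Total orbitals: 1 + 1 + 1 = 3.

3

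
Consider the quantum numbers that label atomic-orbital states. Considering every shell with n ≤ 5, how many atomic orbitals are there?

55

Total orbitals = 1² + 2² + 3² + 4² + 5² = 55.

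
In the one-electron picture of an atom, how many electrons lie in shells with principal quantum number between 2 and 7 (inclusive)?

Shell n has n² orbitals: 2²=4 + 3²=9 + 4²=16 + 5²=25 + 6²=36 + 7²=49 = 139 orbitals.
Two spin states per orbital: 2 × 139 = 278 electrons.

278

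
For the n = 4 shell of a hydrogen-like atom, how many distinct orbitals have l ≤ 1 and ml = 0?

2

Go through l = 0, …, 3 (the values permitted for n = 4).
Orbitals with l ≤ 1 and ml = 0, by l: l=0 → 1; l=1 → 1.
Total orbitals: 1 + 1 = 2.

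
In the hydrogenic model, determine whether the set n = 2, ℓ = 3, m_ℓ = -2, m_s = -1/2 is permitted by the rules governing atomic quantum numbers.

Invalid

The orbital quantum number must satisfy 0 ≤ ℓ ≤ n−1. With n = 2 the allowed ℓ values are 0, 1, so ℓ = 3 is out of range.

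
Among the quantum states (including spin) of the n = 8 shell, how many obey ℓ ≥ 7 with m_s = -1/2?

15

Contributions: ℓ=7 → 15.
Orbitals: 15. With m_s fixed to a single value there is one state per orbital, giving 15 states.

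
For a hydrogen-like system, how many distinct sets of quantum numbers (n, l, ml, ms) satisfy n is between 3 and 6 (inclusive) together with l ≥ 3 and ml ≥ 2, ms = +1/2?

16

Go shell by shell, enumerating (l, ml) with l ≥ 3 and ml ≥ 2:
n=4 → 2; n=5 → 5; n=6 → 9.
Orbitals: 2 + 5 + 9 = 16. With ms fixed to +1/2 there is one state per orbital, so 16 states.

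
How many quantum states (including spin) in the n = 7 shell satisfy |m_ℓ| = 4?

12

For n = 7, ℓ ranges over 0 … 6.
Contributions: ℓ=4 → 2; ℓ=5 → 2; ℓ=6 → 2.
Orbitals: 2 + 2 + 2 = 6. Each orbital carries two spin states, so 6 × 2 = 12 states.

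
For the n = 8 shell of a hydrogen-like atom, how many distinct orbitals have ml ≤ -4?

The n = 8 shell has l = 0 through 7; check each.
Contributions: l=4 → 1; l=5 → 2; l=6 → 3; l=7 → 4.
Total orbitals: 1 + 2 + 3 + 4 = 10.

10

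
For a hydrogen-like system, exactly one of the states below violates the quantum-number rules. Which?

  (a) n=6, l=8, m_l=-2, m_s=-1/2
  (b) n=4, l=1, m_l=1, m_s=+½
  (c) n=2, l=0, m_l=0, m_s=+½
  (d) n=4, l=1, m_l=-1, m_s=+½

(a) has l = 8 ≥ n = 6, violating 0 ≤ l ≤ n−1.
The remaining sets (b), (c), (d) satisfy all four rules.

(a)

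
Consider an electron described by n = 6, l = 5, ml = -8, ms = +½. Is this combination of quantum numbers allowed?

Invalid

The magnetic quantum number must satisfy −l ≤ ml ≤ l. With l = 5, ml can only be -5, -4, -3, -2, -1, 0, 1, 2, 3, 4, 5, so ml = -8 is forbidden.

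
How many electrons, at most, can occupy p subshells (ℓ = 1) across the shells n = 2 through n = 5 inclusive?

A p subshell (ℓ = 1) exists for every n ≥ 2, so shells n = 2, 3, 4, 5 each contribute one — 4 subshells.
Since each p subshell holds 2(2·1+1) = 6 electrons, the total is 4 × 6 = 24.

24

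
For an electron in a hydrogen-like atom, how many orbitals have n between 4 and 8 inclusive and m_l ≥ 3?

For each n in the range, tally the orbitals obeying m_l ≥ 3:
n=4 → 1; n=5 → 3; n=6 → 6; n=7 → 10; n=8 → 15.
Total orbitals: 1 + 3 + 6 + 10 + 15 = 35.

35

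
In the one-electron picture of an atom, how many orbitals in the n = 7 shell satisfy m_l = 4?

Go through l = 0, …, 6 (the values permitted for n = 7).
Orbitals with m_l = 4, by l: l=4 → 1; l=5 → 1; l=6 → 1.
Total orbitals: 1 + 1 + 1 = 3.

3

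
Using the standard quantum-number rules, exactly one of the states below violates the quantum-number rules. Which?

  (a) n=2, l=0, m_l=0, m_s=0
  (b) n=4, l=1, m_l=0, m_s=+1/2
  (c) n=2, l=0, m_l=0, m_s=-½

(a)

(a) has m_s = 0, but an electron's spin must be ±1/2.
The remaining sets (b), (c) satisfy all four rules.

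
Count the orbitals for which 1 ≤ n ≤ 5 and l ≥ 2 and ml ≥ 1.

16

Go shell by shell, enumerating (l, ml) with l ≥ 2 and ml ≥ 1:
n=3 → 2; n=4 → 5; n=5 → 9.
Total orbitals: 2 + 5 + 9 = 16.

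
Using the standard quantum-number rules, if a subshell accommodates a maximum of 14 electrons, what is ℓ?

2(2ℓ+1) = 14 ⇒ 2ℓ+1 = 7 ⇒ ℓ = 3.

ℓ = 3 (f)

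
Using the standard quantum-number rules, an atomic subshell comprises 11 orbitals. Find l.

l = 5 (h)

2l+1 = 11 gives l = 5.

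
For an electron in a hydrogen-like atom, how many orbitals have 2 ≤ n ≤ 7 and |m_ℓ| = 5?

6

Treat each shell separately and count matching orbitals:
n=6 → 2; n=7 → 4.
Total orbitals: 2 + 4 = 6.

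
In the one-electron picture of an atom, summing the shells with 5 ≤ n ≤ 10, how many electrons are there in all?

Shell n has n² orbitals: 5²=25 + 6²=36 + 7²=49 + 8²=64 + 9²=81 + 10²=100 = 355 orbitals.
Two spin states per orbital: 2 × 355 = 710 electrons.

710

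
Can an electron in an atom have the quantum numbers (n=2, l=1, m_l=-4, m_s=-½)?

The magnetic quantum number must satisfy −l ≤ m_l ≤ l. With l = 1, m_l can only be -1, 0, 1, so m_l = -4 is forbidden.

Not allowed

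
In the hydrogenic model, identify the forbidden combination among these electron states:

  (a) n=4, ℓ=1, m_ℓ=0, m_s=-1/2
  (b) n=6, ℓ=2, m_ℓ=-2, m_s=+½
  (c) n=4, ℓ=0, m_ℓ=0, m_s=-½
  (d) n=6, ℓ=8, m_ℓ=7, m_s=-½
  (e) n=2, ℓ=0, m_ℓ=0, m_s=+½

(d)

(d) has ℓ = 8 ≥ n = 6, violating 0 ≤ ℓ ≤ n−1.
The remaining sets (a), (b), (c), (e) satisfy all four rules.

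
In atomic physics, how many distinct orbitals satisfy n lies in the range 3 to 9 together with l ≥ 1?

Go shell by shell, enumerating (l, m_l) with l ≥ 1:
n=3 → 8; n=4 → 15; n=5 → 24; n=6 → 35; n=7 → 48; n=8 → 63; n=9 → 80.
Total orbitals: 8 + 15 + 24 + 35 + 48 + 63 + 80 = 273.

273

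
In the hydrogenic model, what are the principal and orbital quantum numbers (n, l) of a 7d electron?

n = 7, l = 2

The leading integer gives n = 7; the letter 'd' means l = 2.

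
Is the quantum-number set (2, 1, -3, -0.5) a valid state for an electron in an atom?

The magnetic quantum number must satisfy −ℓ ≤ m_ℓ ≤ ℓ. With ℓ = 1, m_ℓ can only be -1, 0, 1, so m_ℓ = -3 is forbidden.

No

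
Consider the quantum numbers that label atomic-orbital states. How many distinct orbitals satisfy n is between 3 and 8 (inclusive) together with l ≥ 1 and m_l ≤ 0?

Per-shell orbital counts meeting the constraint:
n=3 → 5; n=4 → 9; n=5 → 14; n=6 → 20; n=7 → 27; n=8 → 35.
Total orbitals: 5 + 9 + 14 + 20 + 27 + 35 = 110.

110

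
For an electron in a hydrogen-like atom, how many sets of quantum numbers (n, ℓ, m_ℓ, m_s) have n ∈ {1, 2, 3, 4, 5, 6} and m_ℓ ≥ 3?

Count contributing orbitals for each principal shell:
n=4 → 1; n=5 → 3; n=6 → 6.
Orbitals: 1 + 3 + 6 = 10. Including both spin states (m_s = ±1/2) gives 2 × 10 = 20 states.

20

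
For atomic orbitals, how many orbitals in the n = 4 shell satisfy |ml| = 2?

For n = 4, l ranges over 0 … 3.
Contributions: l=2 → 2; l=3 → 2.
Total orbitals: 2 + 2 = 4.

4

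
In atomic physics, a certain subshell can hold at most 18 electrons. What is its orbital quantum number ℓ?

2(2ℓ+1) = 18 ⇒ 2ℓ+1 = 9 ⇒ ℓ = 4.

ℓ = 4 (g)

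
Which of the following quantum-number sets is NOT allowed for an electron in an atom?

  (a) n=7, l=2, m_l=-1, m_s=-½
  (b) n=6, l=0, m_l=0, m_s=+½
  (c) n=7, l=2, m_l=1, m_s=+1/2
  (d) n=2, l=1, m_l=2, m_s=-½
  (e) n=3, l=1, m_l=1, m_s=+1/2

(d) has |m_l| = 2 > l = 1, violating −l ≤ m_l ≤ l.
The remaining sets (a), (b), (c), (e) satisfy all four rules.

(d)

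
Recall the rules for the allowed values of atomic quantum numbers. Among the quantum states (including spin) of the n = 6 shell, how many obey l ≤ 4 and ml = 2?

6

For n = 6, l ranges over 0 … 5.
Orbitals with l ≤ 4 and ml = 2, by l: l=2 → 1; l=3 → 1; l=4 → 1.
Orbitals: 1 + 1 + 1 = 3. Each orbital carries two spin states, so 3 × 2 = 6 states.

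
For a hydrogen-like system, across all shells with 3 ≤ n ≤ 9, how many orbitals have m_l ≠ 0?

238

For each n in the range, tally the orbitals obeying m_l ≠ 0:
n=3 → 6; n=4 → 12; n=5 → 20; n=6 → 30; n=7 → 42; n=8 → 56; n=9 → 72.
Total orbitals: 6 + 12 + 20 + 30 + 42 + 56 + 72 = 238.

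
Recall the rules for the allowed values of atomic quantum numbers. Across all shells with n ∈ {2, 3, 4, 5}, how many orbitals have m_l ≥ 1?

Go shell by shell, enumerating (l, m_l) with m_l ≥ 1:
n=2 → 1; n=3 → 3; n=4 → 6; n=5 → 10.
Total orbitals: 1 + 3 + 6 + 10 = 20.

20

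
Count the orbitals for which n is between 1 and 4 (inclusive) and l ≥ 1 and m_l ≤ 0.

Treat each shell separately and count matching orbitals:
n=2 → 2; n=3 → 5; n=4 → 9.
Total orbitals: 2 + 5 + 9 = 16.

16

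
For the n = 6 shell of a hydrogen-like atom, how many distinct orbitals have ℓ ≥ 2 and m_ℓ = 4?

Go through ℓ = 0, …, 5 (the values permitted for n = 6).
Contributions: ℓ=4 → 1; ℓ=5 → 1.
Total orbitals: 1 + 1 = 2.

2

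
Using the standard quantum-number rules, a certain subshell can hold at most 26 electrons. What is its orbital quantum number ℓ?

2(2ℓ+1) = 26 ⇒ 2ℓ+1 = 13 ⇒ ℓ = 6.

ℓ = 6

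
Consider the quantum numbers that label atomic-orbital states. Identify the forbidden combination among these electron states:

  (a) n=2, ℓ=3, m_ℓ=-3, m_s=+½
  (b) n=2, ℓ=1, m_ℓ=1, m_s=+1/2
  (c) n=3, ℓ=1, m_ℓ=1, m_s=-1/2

(a)

(a) has ℓ = 3 ≥ n = 2, violating 0 ≤ ℓ ≤ n−1.
The remaining sets (b), (c) satisfy all four rules.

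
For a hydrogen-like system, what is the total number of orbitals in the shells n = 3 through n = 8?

Shell n has n² orbitals: 3²=9 + 4²=16 + 5²=25 + 6²=36 + 7²=49 + 8²=64 = 199 orbitals.

199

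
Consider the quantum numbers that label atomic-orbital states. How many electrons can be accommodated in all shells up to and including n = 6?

182

Total orbitals = 1² + 2² + 3² + 4² + 5² + 6² = 91. Doubling for spin gives 182 electrons.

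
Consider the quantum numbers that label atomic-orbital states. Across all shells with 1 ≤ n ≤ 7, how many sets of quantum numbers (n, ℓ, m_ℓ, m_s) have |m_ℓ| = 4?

24

Count contributing orbitals for each principal shell:
n=5 → 2; n=6 → 4; n=7 → 6.
Orbitals: 2 + 4 + 6 = 12. Including both spin states (m_s = ±1/2) gives 2 × 12 = 24 states.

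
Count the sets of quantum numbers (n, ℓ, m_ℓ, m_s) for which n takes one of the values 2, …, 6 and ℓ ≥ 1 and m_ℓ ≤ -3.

For each n in the range, tally the orbitals obeying ℓ ≥ 1 and m_ℓ ≤ -3:
n=4 → 1; n=5 → 3; n=6 → 6.
Orbitals: 1 + 3 + 6 = 10. Including both spin states (m_s = ±1/2) gives 2 × 10 = 20 states.

20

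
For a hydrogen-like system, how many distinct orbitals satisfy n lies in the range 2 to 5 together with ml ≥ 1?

For each n in the range, tally the orbitals obeying ml ≥ 1:
n=2 → 1; n=3 → 3; n=4 → 6; n=5 → 10.
Total orbitals: 1 + 3 + 6 + 10 = 20.

20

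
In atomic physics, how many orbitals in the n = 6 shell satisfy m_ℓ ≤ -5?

Go through ℓ = 0, …, 5 (the values permitted for n = 6).
Contributions: ℓ=5 → 1.
Total orbitals: 1.

1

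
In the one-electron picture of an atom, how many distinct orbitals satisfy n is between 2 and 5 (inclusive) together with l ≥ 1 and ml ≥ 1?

Go shell by shell, enumerating (l, ml) with l ≥ 1 and ml ≥ 1:
n=2 → 1; n=3 → 3; n=4 → 6; n=5 → 10.
Total orbitals: 1 + 3 + 6 + 10 = 20.

20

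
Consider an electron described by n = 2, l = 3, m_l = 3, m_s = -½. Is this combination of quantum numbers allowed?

The orbital quantum number must satisfy 0 ≤ l ≤ n−1. With n = 2 the allowed l values are 0, 1, so l = 3 is out of range.

Invalid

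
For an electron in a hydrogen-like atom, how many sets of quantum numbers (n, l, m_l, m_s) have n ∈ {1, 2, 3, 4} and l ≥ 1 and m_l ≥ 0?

32

Count contributing orbitals for each principal shell:
n=2 → 2; n=3 → 5; n=4 → 9.
Orbitals: 2 + 5 + 9 = 16. Including both spin states (m_s = ±1/2) gives 2 × 16 = 32 states.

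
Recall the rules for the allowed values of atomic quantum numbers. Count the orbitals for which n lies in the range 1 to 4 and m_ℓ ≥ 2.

4

Go shell by shell, enumerating (ℓ, m_ℓ) with m_ℓ ≥ 2:
n=3 → 1; n=4 → 3.
Total orbitals: 1 + 3 = 4.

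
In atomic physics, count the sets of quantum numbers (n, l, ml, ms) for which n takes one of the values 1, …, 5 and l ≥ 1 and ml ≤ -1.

40

Count contributing orbitals for each principal shell:
n=2 → 1; n=3 → 3; n=4 → 6; n=5 → 10.
Orbitals: 1 + 3 + 6 + 10 = 20. Including both spin states (ms = ±1/2) gives 2 × 20 = 40 states.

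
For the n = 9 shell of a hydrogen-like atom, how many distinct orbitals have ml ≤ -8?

Go through l = 0, …, 8 (the values permitted for n = 9).
Per l-value: l=8 → 1.
Total orbitals: 1.

1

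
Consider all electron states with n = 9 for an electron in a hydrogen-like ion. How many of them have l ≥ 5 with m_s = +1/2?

For n = 9, l ranges over 0 … 8.
Orbitals with l ≥ 5, by l: l=5 → 11; l=6 → 13; l=7 → 15; l=8 → 17.
Orbitals: 11 + 13 + 15 + 17 = 56. With m_s fixed to a single value there is one state per orbital, giving 56 states.

56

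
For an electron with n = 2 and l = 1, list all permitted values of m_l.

m_l takes every integer from −l to +l. With l = 1 that gives the 3 values -1, 0, 1.

-1, 0, 1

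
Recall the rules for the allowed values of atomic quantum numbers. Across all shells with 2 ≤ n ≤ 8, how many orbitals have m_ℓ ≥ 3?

35

Go shell by shell, enumerating (ℓ, m_ℓ) with m_ℓ ≥ 3:
n=4 → 1; n=5 → 3; n=6 → 6; n=7 → 10; n=8 → 15.
Total orbitals: 1 + 3 + 6 + 10 + 15 = 35.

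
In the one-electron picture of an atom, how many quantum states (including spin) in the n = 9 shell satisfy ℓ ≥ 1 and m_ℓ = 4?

10

Go through ℓ = 0, …, 8 (the values permitted for n = 9).
Per ℓ-value: ℓ=4 → 1; ℓ=5 → 1; ℓ=6 → 1; ℓ=7 → 1; ℓ=8 → 1.
Orbitals: 1 + 1 + 1 + 1 + 1 = 5. Each orbital carries two spin states, so 5 × 2 = 10 states.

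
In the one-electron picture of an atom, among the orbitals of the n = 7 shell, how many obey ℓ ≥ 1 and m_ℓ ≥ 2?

With n = 7 the allowed ℓ are 0, 1, …, 6.
Per ℓ-value: ℓ=2 → 1; ℓ=3 → 2; ℓ=4 → 3; ℓ=5 → 4; ℓ=6 → 5.
Total orbitals: 1 + 2 + 3 + 4 + 5 = 15.

15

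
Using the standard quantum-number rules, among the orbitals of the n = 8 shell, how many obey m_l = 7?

The n = 8 shell has l = 0 through 7; check each.
The (l, m_l) pairs meeting m_l = 7 give: l=7 → 1.
Total orbitals: 1.

1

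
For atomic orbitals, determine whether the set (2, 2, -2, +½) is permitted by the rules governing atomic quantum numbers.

Not allowed

The orbital quantum number must satisfy 0 ≤ l ≤ n−1. With n = 2 the allowed l values are 0, 1, so l = 2 is out of range.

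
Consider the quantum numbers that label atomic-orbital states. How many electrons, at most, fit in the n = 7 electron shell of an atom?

98

A shell holds 2n² electrons: 2 × 7² = 2 × 49 = 98.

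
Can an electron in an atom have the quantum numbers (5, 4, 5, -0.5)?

Not allowed

The magnetic quantum number must satisfy −l ≤ ml ≤ l. With l = 4, ml can only be -4, -3, -2, -1, 0, 1, 2, 3, 4, so ml = 5 is forbidden.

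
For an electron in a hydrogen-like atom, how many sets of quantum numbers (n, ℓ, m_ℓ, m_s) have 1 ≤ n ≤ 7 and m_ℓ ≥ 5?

Per-shell orbital counts meeting the constraint:
n=6 → 1; n=7 → 3.
Orbitals: 1 + 3 = 4. Including both spin states (m_s = ±1/2) gives 2 × 4 = 8 states.

8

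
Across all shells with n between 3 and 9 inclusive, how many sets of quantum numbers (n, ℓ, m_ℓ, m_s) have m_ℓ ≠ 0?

476

Treat each shell separately and count matching orbitals:
n=3 → 6; n=4 → 12; n=5 → 20; n=6 → 30; n=7 → 42; n=8 → 56; n=9 → 72.
Orbitals: 6 + 12 + 20 + 30 + 42 + 56 + 72 = 238. Including both spin states (m_s = ±1/2) gives 2 × 238 = 476 states.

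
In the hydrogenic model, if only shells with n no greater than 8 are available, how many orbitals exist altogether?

204

Total orbitals = 1² + 2² + 3² + 4² + 5² + 6² + 7² + 8² = 204.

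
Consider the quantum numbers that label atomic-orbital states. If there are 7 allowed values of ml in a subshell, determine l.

l = 3

ml ranges over 2l+1 integers, so 2l+1 = 7 ⇒ l = 3.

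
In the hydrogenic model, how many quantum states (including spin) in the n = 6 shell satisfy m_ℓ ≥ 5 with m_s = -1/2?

1

Go through ℓ = 0, …, 5 (the values permitted for n = 6).
Per ℓ-value: ℓ=5 → 1.
Orbitals: 1. With m_s fixed to a single value there is one state per orbital, giving 1 state.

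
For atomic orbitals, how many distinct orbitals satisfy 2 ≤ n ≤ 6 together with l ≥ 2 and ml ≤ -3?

For each n in the range, tally the orbitals obeying l ≥ 2 and ml ≤ -3:
n=4 → 1; n=5 → 3; n=6 → 6.
Total orbitals: 1 + 3 + 6 = 10.

10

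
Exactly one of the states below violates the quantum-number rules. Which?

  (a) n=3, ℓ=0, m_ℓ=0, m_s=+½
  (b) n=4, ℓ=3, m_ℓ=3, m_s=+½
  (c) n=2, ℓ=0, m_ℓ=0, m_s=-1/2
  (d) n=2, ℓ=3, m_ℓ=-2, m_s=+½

(d) has ℓ = 3 ≥ n = 2, violating 0 ≤ ℓ ≤ n−1.
The remaining sets (a), (b), (c) satisfy all four rules.

(d)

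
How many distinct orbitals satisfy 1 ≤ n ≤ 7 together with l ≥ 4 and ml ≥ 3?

16

For each n in the range, tally the orbitals obeying l ≥ 4 and ml ≥ 3:
n=5 → 2; n=6 → 5; n=7 → 9.
Total orbitals: 2 + 5 + 9 = 16.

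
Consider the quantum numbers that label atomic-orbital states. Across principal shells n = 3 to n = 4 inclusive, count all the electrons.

50

Shell n has n² orbitals: 3²=9 + 4²=16 = 25 orbitals.
Two spin states per orbital: 2 × 25 = 50 electrons.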